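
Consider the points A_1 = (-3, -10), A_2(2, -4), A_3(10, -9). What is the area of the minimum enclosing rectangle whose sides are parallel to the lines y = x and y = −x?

91

In coordinates u = x + y, v = x − y the rectangle is axis-aligned; the map (x,y)→(u,v) scales areas by 2.
u-values: -13, -2, 1; range = 1 − (-13) = 14.
v-values: 7, 6, 19; range = 19 − 6 = 13.
Area = (14 × 13) / 2 = 91.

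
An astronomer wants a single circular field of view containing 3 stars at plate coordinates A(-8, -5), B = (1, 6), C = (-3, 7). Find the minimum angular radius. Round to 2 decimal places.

Side lengths²: AB² = 202, AC² = 169, BC² = 17.
Since AB² = 202 ≥ 169 + 17 = 186, the angle opposite AB is not acute, so the smallest enclosing circle has AB as diameter.
Centre = midpoint of AB = (-3.5, 0.5), r² = 202/4 = 50.5.
r = √(50.5) ≈ 7.11.

7.11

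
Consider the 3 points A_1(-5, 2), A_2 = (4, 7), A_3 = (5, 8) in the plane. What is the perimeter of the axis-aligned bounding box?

Width = max x − min x = 5 − (-5) = 10.
Height = max y − min y = 8 − 2 = 6.
Perimeter = 2(10 + 6) = 32.

32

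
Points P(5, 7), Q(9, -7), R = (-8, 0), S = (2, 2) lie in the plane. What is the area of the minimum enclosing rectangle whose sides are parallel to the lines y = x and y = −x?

240

In coordinates u = x + y, v = x − y the rectangle is axis-aligned; the map (x,y)→(u,v) scales areas by 2.
u-values: 12, 2, -8, 4; range = 12 − (-8) = 20.
v-values: -2, 16, -8, 0; range = 16 − (-8) = 24.
Area = (20 × 24) / 2 = 240.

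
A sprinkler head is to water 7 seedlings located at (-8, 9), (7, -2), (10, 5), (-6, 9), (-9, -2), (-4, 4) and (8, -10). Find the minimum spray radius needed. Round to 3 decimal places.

12.420

The farthest pair is (-8, 9)–(8, -10) with squared distance 617. The circle on this segment as diameter has centre (0, -0.5) and r² = 617/4 = 154.25.
Check (7, -2): distance² to centre = 51.25 ≤ 154.25, so it lies inside.
All remaining points lie in this disk, and no smaller disk contains both endpoints, so this is the minimum enclosing circle.
r = √(154.25) ≈ 12.420.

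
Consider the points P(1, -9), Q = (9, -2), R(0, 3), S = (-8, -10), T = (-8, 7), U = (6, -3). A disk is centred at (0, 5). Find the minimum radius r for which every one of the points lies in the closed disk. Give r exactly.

17

The required radius is the distance from (0, 5) to the farthest point.
Squared distances: 197, 130, 4, 289, 68, 100.
Maximum is 289, attained at S.
r = √289 = 17.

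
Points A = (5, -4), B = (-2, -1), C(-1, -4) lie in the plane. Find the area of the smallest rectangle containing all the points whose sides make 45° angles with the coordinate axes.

In coordinates u = x + y, v = x − y the rectangle is axis-aligned; the map (x,y)→(u,v) scales areas by 2.
u-values: 1, -3, -5; range = 1 − (-5) = 6.
v-values: 9, -1, 3; range = 9 − (-1) = 10.
Area = (6 × 10) / 2 = 30.

30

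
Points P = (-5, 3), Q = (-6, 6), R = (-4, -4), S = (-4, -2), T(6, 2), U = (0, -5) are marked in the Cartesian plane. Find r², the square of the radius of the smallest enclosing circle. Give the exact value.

66725/1458

The minimum enclosing circle of a finite set is fixed by two of the points (as a diameter) or three (as a circumcircle).
The minimum enclosing circle is determined by three boundary points: Q, T, U.
Their circumcentre is (-41/54, 31/18) with r² = 66725/1458.
The farthest remaining point R is at distance² 63053/1458 ≤ 66725/1458.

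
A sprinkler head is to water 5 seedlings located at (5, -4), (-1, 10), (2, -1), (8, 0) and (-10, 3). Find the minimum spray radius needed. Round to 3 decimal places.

The farthest pair is (8, 0)–(-10, 3) with squared distance 333. The circle on this segment as diameter has centre (-1, 1.5) and r² = 333/4 = 83.25.
Check (5, -4): distance² to centre = 66.25 ≤ 83.25, so it lies inside.
All remaining points lie in this disk, and no smaller disk contains both endpoints, so this is the minimum enclosing circle.
r = √(83.25) ≈ 9.124.

9.124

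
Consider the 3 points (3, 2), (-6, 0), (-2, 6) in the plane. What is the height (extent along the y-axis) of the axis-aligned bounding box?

6

max y = 6, min y = 0, so height = 6.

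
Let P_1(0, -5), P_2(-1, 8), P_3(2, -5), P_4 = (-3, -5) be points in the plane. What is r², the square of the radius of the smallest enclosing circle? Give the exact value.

A smallest enclosing disk is always determined by at most three of the input points on its boundary.
The minimum enclosing circle is determined by three boundary points: P_2, P_3, P_4.
Their circumcentre is (-0.5, 33/26) with r² = 15397/338.
The farthest remaining point P_1 is at distance² 13369/338 ≤ 15397/338.

15397/338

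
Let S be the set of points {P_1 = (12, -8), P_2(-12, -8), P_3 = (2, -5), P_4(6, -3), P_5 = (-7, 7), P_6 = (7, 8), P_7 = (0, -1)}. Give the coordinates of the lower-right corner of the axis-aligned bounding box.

(12, -8)

x-range [-12, 12], y-range [-8, 8].
The lower-right corner is (12, -8).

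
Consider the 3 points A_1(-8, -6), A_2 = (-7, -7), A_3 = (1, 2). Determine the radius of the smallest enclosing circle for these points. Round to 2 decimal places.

6.03

Side lengths²: A_1A_2² = 2, A_1A_3² = 145, A_2A_3² = 145.
Since A_2A_3² = 145 < 145 + 2 = 147, the triangle is acute, so the smallest enclosing circle is the circumcircle.
Circumcentre = (-111/34, -77/34), r² = 21025/578.
r = √(21025/578) ≈ 6.03.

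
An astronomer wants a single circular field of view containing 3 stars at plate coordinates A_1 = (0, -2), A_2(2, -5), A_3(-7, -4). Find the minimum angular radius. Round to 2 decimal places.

Side lengths²: A_1A_2² = 13, A_1A_3² = 53, A_2A_3² = 82.
Since A_2A_3² = 82 ≥ 53 + 13 = 66, the angle opposite A_2A_3 is not acute, so the smallest enclosing circle has A_2A_3 as diameter.
Centre = midpoint of A_2A_3 = (-2.5, -4.5), r² = 82/4 = 20.5.
r = √(20.5) ≈ 4.53.

4.53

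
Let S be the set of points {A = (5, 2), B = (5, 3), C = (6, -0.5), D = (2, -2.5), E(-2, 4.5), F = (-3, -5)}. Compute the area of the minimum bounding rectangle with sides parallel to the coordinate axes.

x ranges over [-3, 6], width 9.
y ranges over [-5, 4.5], height 9.5.
Area = 9 × 9.5 = 85.5.

85.5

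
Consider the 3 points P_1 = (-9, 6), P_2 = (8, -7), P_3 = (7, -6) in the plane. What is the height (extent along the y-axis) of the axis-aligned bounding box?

13

max y = 6, min y = -7, so height = 13.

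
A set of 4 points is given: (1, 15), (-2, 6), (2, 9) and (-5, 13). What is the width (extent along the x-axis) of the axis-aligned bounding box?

max x = 2, min x = -5, so width = 7.

7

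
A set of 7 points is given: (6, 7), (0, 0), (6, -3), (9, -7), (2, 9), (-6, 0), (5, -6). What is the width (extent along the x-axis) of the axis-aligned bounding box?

max x = 9, min x = -6, so width = 15.

15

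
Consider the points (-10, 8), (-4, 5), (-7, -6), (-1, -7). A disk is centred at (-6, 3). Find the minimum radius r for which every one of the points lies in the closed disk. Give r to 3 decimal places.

11.180

The required radius is the distance from (-6, 3) to the farthest point.
Squared distances: 41, 8, 82, 125.
Maximum is 125, attained at (-1, -7).
r = √125 ≈ 11.180.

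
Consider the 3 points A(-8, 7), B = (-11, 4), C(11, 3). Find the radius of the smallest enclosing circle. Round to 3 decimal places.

11.011

Side lengths²: AB² = 18, AC² = 377, BC² = 485.
Since BC² = 485 ≥ 377 + 18 = 395, the angle opposite BC is not acute, so the smallest enclosing circle has BC as diameter.
Centre = midpoint of BC = (0, 3.5), r² = 485/4 = 121.25.
r = √(121.25) ≈ 11.011.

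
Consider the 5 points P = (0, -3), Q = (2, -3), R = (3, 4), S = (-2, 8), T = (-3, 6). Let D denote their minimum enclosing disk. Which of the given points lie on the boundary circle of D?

Q, S

By Welzl's lemma the MEC is supported by two points (diametrically opposite) or three points (on a circumcircle).
The farthest pair is Q–S with squared distance 137. The circle on this segment as diameter has centre (0, 2.5) and r² = 137/4 = 34.25.
Check P: distance² to centre = 30.25 ≤ 34.25, so it lies inside.
All remaining points lie in this disk, and no smaller disk contains both endpoints, so this is the minimum enclosing circle.
The points at distance exactly r from the centre are Q, S — 2 points.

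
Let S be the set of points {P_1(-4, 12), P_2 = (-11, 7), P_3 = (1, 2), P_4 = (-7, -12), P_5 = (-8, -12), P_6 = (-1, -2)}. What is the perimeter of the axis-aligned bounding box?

Width = max x − min x = 1 − (-11) = 12.
Height = max y − min y = 12 − (-12) = 24.
Perimeter = 2(12 + 24) = 72.

72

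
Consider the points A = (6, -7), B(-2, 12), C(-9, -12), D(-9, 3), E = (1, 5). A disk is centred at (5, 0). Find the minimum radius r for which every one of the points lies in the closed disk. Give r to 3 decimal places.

The required radius is the distance from (5, 0) to the farthest point.
Squared distances: 50, 193, 340, 205, 41.
Maximum is 340, attained at C.
r = √340 ≈ 18.439.

18.439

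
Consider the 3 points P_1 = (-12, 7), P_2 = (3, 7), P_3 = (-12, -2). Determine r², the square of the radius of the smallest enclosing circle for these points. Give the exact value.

76.5

Side lengths²: P_1P_2² = 225, P_1P_3² = 81, P_2P_3² = 306.
Since P_2P_3² = 306 ≥ 225 + 81 = 306, the angle opposite P_2P_3 is not acute, so the smallest enclosing circle has P_2P_3 as diameter.
Centre = midpoint of P_2P_3 = (-4.5, 2.5), r² = 306/4 = 76.5.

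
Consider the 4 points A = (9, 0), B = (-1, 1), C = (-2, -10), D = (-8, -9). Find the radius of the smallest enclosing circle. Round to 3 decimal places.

9.618

The farthest pair is A–D with squared distance 370. The circle on this segment as diameter has centre (0.5, -4.5) and r² = 370/4 = 92.5.
Check B: distance² to centre = 32.5 ≤ 92.5, so it lies inside.
All remaining points lie in this disk, and no smaller disk contains both endpoints, so this is the minimum enclosing circle.
r = √(92.5) ≈ 9.618.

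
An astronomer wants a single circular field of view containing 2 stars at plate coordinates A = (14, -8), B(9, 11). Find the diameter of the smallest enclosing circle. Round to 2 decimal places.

The smallest circle enclosing two points has them as diameter endpoints.
Centre = midpoint = (11.5, 1.5); r² = |AB|²/4 = 386/4 = 96.5.
Diameter = 2r = 2√(96.5) ≈ 19.65.

19.65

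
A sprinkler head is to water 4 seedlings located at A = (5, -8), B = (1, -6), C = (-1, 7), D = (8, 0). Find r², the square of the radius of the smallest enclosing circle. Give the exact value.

65.25

A smallest enclosing disk is always determined by at most three of the input points on its boundary.
The farthest pair is A–C with squared distance 261. The circle on this segment as diameter has centre (2, -0.5) and r² = 261/4 = 65.25.
Check B: distance² to centre = 31.25 ≤ 65.25, so it lies inside.
All remaining points lie in this disk, and no smaller disk contains both endpoints, so this is the minimum enclosing circle.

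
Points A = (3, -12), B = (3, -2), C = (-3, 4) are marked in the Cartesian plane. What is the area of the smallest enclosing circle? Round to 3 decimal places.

Side lengths²: AB² = 100, AC² = 292, BC² = 72.
Since AC² = 292 ≥ 100 + 72 = 172, the angle opposite AC is not acute, so the smallest enclosing circle has AC as diameter.
Centre = midpoint of AC = (0, -4), r² = 292/4 = 73.
Area = π·r² = π·73 ≈ 229.336.

229.336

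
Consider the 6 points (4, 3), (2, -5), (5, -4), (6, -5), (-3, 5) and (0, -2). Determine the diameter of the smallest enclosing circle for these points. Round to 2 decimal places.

The farthest pair is (6, -5)–(-3, 5) with squared distance 181. The circle on this segment as diameter has centre (1.5, 0) and r² = 181/4 = 45.25.
Check (4, 3): distance² to centre = 15.25 ≤ 45.25, so it lies inside.
All remaining points lie in this disk, and no smaller disk contains both endpoints, so this is the minimum enclosing circle.
Diameter = 2r = 2√(45.25) ≈ 13.45.

13.45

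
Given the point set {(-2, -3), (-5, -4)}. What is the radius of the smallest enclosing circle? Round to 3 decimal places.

The smallest circle enclosing two points has them as diameter endpoints.
Centre = midpoint = (-3.5, -3.5); r² = |(-2, -3)−(-5, -4)|²/4 = 10/4 = 2.5.
r = √(2.5) ≈ 1.581.

1.581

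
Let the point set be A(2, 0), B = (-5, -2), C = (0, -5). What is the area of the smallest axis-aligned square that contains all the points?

49

The bounding box has width 7 and height 5.
An axis-aligned square enclosing the set must have side ≥ max(width, height).
So the minimum side is max(7, 5) = 7.
Area = 7² = 49.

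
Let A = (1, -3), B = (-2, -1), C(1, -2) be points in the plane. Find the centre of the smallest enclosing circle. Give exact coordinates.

(-0.5, -2)

Side lengths²: AB² = 13, AC² = 1, BC² = 10.
Since AB² = 13 ≥ 10 + 1 = 11, the angle opposite AB is not acute, so the smallest enclosing circle has AB as diameter.
Centre = midpoint of AB = (-0.5, -2), r² = 13/4 = 3.25.
Centre = (-0.5, -2).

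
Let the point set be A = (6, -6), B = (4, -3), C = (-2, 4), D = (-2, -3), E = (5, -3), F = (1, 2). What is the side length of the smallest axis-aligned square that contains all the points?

10

The bounding box has width 8 and height 10.
An axis-aligned square enclosing the set must have side ≥ max(width, height).
So the minimum side is max(8, 10) = 10.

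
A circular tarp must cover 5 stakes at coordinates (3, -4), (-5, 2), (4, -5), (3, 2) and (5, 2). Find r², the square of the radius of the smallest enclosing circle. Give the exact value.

1625/49

The minimum enclosing circle is determined by three boundary points: (-5, 2), (4, -5), (5, 2).
Their circumcentre is (0, -6/7) with r² = 1625/49.
The farthest remaining point (3, -4) is at distance² 925/49 ≤ 1625/49.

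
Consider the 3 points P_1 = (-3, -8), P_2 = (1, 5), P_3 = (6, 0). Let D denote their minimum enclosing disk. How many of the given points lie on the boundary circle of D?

3

Side lengths²: P_1P_2² = 185, P_1P_3² = 145, P_2P_3² = 50.
Since P_1P_2² = 185 < 145 + 50 = 195, the triangle is acute, so the smallest enclosing circle is the circumcircle.
Circumcentre = (-21/34, -55/34), r² = 26825/578.
The points at distance exactly r from the centre are P_1, P_2, P_3 — 3 points.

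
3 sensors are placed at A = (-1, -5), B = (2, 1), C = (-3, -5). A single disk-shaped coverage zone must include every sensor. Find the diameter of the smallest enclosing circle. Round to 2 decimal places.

7.81

Side lengths²: AB² = 45, AC² = 4, BC² = 61.
Since BC² = 61 ≥ 45 + 4 = 49, the angle opposite BC is not acute, so the smallest enclosing circle has BC as diameter.
Centre = midpoint of BC = (-0.5, -2), r² = 61/4 = 15.25.
Diameter = 2r = 2√(15.25) ≈ 7.81.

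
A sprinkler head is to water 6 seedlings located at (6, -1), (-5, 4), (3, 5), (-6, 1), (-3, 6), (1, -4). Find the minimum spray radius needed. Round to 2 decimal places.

The minimum enclosing circle of a finite set is fixed by two of the points (as a diameter) or three (as a circumcircle).
The minimum enclosing circle is determined by three boundary points: (6, -1), (-6, 1), (-3, 6).
Their circumcentre is (4/33, 8/11) with r² = 40885/1089.
The farthest remaining point (-5, 4) is at distance² 40225/1089 ≤ 40885/1089.
r = √(40885/1089) ≈ 6.13.

6.13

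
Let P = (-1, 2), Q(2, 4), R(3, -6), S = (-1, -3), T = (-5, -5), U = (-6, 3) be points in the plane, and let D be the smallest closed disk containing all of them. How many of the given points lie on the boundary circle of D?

The minimum enclosing circle of a finite set is fixed by two of the points (as a diameter) or three (as a circumcircle).
The minimum enclosing circle is determined by three boundary points: Q, R, U.
Their circumcentre is (-25/18, -25/18) with r² = 6565/162.
The farthest remaining point T is at distance² 4225/162 ≤ 6565/162.
The points at distance exactly r from the centre are Q, R, U — 3 points.

3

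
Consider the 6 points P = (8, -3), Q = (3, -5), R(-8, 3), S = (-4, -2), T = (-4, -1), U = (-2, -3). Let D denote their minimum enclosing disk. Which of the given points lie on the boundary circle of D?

By Welzl's lemma the MEC is supported by two points (diametrically opposite) or three points (on a circumcircle).
The farthest pair is P–R with squared distance 292. The circle on this segment as diameter has centre (0, 0) and r² = 292/4 = 73.
Check Q: distance² to centre = 34 ≤ 73, so it lies inside.
All remaining points lie in this disk, and no smaller disk contains both endpoints, so this is the minimum enclosing circle.
The points at distance exactly r from the centre are P, R — 2 points.

P, R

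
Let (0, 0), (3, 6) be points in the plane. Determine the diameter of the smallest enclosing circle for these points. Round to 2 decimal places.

6.71

The smallest circle enclosing two points has them as diameter endpoints.
Centre = midpoint = (1.5, 3); r² = |(0, 0)−(3, 6)|²/4 = 45/4 = 11.25.
Diameter = 2r = 2√(11.25) ≈ 6.71.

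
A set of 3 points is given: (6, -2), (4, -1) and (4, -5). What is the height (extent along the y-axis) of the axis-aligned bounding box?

4

max y = -1, min y = -5, so height = 4.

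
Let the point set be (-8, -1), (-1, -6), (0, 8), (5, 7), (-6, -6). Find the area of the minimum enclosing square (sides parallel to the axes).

The bounding box has width 13 and height 14.
An axis-aligned square enclosing the set must have side ≥ max(width, height).
So the minimum side is max(13, 14) = 14.
Area = 14² = 196.

196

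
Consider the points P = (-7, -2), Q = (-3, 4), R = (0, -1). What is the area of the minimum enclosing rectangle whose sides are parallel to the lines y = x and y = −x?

40

In coordinates u = x + y, v = x − y the rectangle is axis-aligned; the map (x,y)→(u,v) scales areas by 2.
u-values: -9, 1, -1; range = 1 − (-9) = 10.
v-values: -5, -7, 1; range = 1 − (-7) = 8.
Area = (10 × 8) / 2 = 40.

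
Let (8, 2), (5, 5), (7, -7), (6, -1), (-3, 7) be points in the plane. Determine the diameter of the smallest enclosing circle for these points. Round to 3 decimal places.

17.205

By Welzl's lemma the MEC is supported by two points (diametrically opposite) or three points (on a circumcircle).
The farthest pair is (7, -7)–(-3, 7) with squared distance 296. The circle on this segment as diameter has centre (2, 0) and r² = 296/4 = 74.
Check (8, 2): distance² to centre = 40 ≤ 74, so it lies inside.
All remaining points lie in this disk, and no smaller disk contains both endpoints, so this is the minimum enclosing circle.
Diameter = 2r = 2√74 ≈ 17.205.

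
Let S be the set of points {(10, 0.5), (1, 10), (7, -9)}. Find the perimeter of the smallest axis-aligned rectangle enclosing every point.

Width = max x − min x = 10 − 1 = 9.
Height = max y − min y = 10 − (-9) = 19.
Perimeter = 2(9 + 19) = 56.

56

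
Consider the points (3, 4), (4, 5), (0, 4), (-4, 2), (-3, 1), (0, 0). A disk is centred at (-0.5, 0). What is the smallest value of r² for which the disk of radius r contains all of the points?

45.25

The required radius is the distance from (-0.5, 0) to the farthest point.
Squared distances: 28.25, 45.25, 16.25, 16.25, 7.25, 0.25.
Maximum is 45.25, attained at (4, 5).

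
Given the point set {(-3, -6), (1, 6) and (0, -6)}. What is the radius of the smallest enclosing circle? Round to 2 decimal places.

6.32

Call the three points A, B, C in the order given.
Side lengths²: AB² = 160, AC² = 9, BC² = 145.
Since AB² = 160 ≥ 145 + 9 = 154, the angle opposite AB is not acute, so the smallest enclosing circle has AB as diameter.
Centre = midpoint of AB = (-1, 0), r² = 160/4 = 40.
r = √40 ≈ 6.32.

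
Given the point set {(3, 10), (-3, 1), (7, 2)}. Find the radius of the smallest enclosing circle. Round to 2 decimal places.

5.79

Call the three points A, B, C in the order given.
Side lengths²: AB² = 117, AC² = 80, BC² = 101.
Since AB² = 117 < 101 + 80 = 181, the triangle is acute, so the smallest enclosing circle is the circumcircle.
Circumcentre = (12/7, 61/14), r² = 6565/196.
r = √(6565/196) ≈ 5.79.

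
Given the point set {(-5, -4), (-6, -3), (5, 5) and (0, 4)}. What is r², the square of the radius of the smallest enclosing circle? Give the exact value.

By Welzl's lemma the MEC is supported by two points (diametrically opposite) or three points (on a circumcircle).
The farthest pair is (-6, -3)–(5, 5) with squared distance 185. The circle on this segment as diameter has centre (-0.5, 1) and r² = 185/4 = 46.25.
Check (-5, -4): distance² to centre = 45.25 ≤ 46.25, so it lies inside.
All remaining points lie in this disk, and no smaller disk contains both endpoints, so this is the minimum enclosing circle.

46.25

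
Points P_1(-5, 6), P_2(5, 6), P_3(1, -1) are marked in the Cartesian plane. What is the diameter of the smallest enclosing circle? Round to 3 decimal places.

10.619

Side lengths²: P_1P_2² = 100, P_1P_3² = 85, P_2P_3² = 65.
Since P_1P_2² = 100 < 85 + 65 = 150, the triangle is acute, so the smallest enclosing circle is the circumcircle.
Circumcentre = (0, 59/14), r² = 5525/196.
Diameter = 2r = 2√(5525/196) ≈ 10.619.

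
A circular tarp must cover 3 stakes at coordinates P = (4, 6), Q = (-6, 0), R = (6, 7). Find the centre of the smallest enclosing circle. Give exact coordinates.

(0, 3.5)

Side lengths²: PQ² = 136, PR² = 5, QR² = 193.
Since QR² = 193 ≥ 136 + 5 = 141, the angle opposite QR is not acute, so the smallest enclosing circle has QR as diameter.
Centre = midpoint of QR = (0, 3.5), r² = 193/4 = 48.25.
Centre = (0, 3.5).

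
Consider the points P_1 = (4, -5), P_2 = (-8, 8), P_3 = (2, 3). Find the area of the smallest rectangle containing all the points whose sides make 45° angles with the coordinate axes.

In coordinates u = x + y, v = x − y the rectangle is axis-aligned; the map (x,y)→(u,v) scales areas by 2.
u-values: -1, 0, 5; range = 5 − (-1) = 6.
v-values: 9, -16, -1; range = 9 − (-16) = 25.
Area = (6 × 25) / 2 = 75.

75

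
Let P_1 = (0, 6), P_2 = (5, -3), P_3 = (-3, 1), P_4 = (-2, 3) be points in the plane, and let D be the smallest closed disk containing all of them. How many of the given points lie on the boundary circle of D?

The minimum enclosing circle is determined by three boundary points: P_1, P_2, P_3.
Their circumcentre is (28/13, 17/13) with r² = 4505/169.
The farthest remaining point P_4 is at distance² 3400/169 ≤ 4505/169.
The points at distance exactly r from the centre are P_1, P_2, P_3 — 3 points.

3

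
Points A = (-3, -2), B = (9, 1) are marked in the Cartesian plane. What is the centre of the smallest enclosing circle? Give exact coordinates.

(3, -0.5)

The smallest circle enclosing two points has them as diameter endpoints.
Centre = midpoint = (3, -0.5); r² = |AB|²/4 = 153/4 = 38.25.
Centre = (3, -0.5).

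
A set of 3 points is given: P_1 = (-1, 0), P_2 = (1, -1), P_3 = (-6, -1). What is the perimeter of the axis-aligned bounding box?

16

Width = max x − min x = 1 − (-6) = 7.
Height = max y − min y = 0 − (-1) = 1.
Perimeter = 2(7 + 1) = 16.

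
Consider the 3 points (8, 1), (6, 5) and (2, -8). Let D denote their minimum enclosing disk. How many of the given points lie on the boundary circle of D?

Call the three points A, B, C in the order given.
Side lengths²: AB² = 20, AC² = 117, BC² = 185.
Since BC² = 185 ≥ 117 + 20 = 137, the angle opposite BC is not acute, so the smallest enclosing circle has BC as diameter.
Centre = midpoint of BC = (4, -1.5), r² = 185/4 = 46.25.
The points at distance exactly r from the centre are (6, 5), (2, -8) — 2 points.

2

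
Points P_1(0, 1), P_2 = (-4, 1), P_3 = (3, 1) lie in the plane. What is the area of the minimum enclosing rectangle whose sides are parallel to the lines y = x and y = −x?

In coordinates u = x + y, v = x − y the rectangle is axis-aligned; the map (x,y)→(u,v) scales areas by 2.
u-values: 1, -3, 4; range = 4 − (-3) = 7.
v-values: -1, -5, 2; range = 2 − (-5) = 7.
Area = (7 × 7) / 2 = 24.5.

24.5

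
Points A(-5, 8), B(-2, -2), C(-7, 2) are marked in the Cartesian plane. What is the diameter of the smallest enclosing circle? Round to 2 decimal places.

10.44

Side lengths²: AB² = 109, AC² = 40, BC² = 41.
Since AB² = 109 ≥ 41 + 40 = 81, the angle opposite AB is not acute, so the smallest enclosing circle has AB as diameter.
Centre = midpoint of AB = (-3.5, 3), r² = 109/4 = 27.25.
Diameter = 2r = 2√(27.25) ≈ 10.44.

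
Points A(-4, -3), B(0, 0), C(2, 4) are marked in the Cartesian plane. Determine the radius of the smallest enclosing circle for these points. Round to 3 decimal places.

Side lengths²: AB² = 25, AC² = 85, BC² = 20.
Since AC² = 85 ≥ 25 + 20 = 45, the angle opposite AC is not acute, so the smallest enclosing circle has AC as diameter.
Centre = midpoint of AC = (-1, 0.5), r² = 85/4 = 21.25.
r = √(21.25) ≈ 4.610.

4.610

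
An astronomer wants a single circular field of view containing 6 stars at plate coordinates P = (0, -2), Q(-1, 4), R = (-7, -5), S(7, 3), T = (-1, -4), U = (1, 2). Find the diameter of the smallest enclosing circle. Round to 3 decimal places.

16.125

The minimum enclosing circle of a finite set is fixed by two of the points (as a diameter) or three (as a circumcircle).
The farthest pair is R–S with squared distance 260. The circle on this segment as diameter has centre (0, -1) and r² = 260/4 = 65.
Check P: distance² to centre = 1 ≤ 65, so it lies inside.
All remaining points lie in this disk, and no smaller disk contains both endpoints, so this is the minimum enclosing circle.
Diameter = 2r = 2√65 ≈ 16.125.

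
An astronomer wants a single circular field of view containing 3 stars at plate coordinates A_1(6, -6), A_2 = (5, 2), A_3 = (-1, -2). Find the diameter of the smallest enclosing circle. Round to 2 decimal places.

Side lengths²: A_1A_2² = 65, A_1A_3² = 65, A_2A_3² = 52.
Since A_1A_3² = 65 < 65 + 52 = 117, the triangle is acute, so the smallest enclosing circle is the circumcircle.
Circumcentre = (3.5, -2.25), r² = 20.3125.
Diameter = 2r = 2√(20.3125) ≈ 9.01.

9.01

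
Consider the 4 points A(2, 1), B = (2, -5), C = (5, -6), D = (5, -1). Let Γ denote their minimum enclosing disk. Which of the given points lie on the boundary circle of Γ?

A, C

The minimum enclosing circle of a finite set is fixed by two of the points (as a diameter) or three (as a circumcircle).
The farthest pair is A–C with squared distance 58. The circle on this segment as diameter has centre (3.5, -2.5) and r² = 58/4 = 14.5.
Check B: distance² to centre = 8.5 ≤ 14.5, so it lies inside.
All remaining points lie in this disk, and no smaller disk contains both endpoints, so this is the minimum enclosing circle.
The points at distance exactly r from the centre are A, C — 2 points.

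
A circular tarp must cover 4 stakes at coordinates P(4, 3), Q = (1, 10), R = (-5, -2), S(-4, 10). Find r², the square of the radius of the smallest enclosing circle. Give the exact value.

By Welzl's lemma the MEC is supported by two points (diametrically opposite) or three points (on a circumcircle).
The farthest pair is Q–R with squared distance 180. The circle on this segment as diameter has centre (-2, 4) and r² = 180/4 = 45.
Check P: distance² to centre = 37 ≤ 45, so it lies inside.
All remaining points lie in this disk, and no smaller disk contains both endpoints, so this is the minimum enclosing circle.

45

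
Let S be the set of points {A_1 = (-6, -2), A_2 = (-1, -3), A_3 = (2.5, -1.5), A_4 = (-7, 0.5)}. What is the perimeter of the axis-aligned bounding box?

Width = max x − min x = 2.5 − (-7) = 9.5.
Height = max y − min y = 0.5 − (-3) = 3.5.
Perimeter = 2(9.5 + 3.5) = 26.

26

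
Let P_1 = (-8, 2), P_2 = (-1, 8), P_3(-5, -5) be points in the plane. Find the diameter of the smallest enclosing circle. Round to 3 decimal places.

13.601

Side lengths²: P_1P_2² = 85, P_1P_3² = 58, P_2P_3² = 185.
Since P_2P_3² = 185 ≥ 85 + 58 = 143, the angle opposite P_2P_3 is not acute, so the smallest enclosing circle has P_2P_3 as diameter.
Centre = midpoint of P_2P_3 = (-3, 1.5), r² = 185/4 = 46.25.
Diameter = 2r = 2√(46.25) ≈ 13.601.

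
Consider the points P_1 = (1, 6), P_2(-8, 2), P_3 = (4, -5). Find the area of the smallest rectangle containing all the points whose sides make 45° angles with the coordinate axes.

123.5

In coordinates u = x + y, v = x − y the rectangle is axis-aligned; the map (x,y)→(u,v) scales areas by 2.
u-values: 7, -6, -1; range = 7 − (-6) = 13.
v-values: -5, -10, 9; range = 9 − (-10) = 19.
Area = (13 × 19) / 2 = 123.5.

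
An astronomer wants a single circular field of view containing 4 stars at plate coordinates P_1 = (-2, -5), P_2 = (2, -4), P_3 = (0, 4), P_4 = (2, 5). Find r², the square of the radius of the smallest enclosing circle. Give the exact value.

29

The farthest pair is P_1–P_4 with squared distance 116. The circle on this segment as diameter has centre (0, 0) and r² = 116/4 = 29.
Check P_2: distance² to centre = 20 ≤ 29, so it lies inside.
All remaining points lie in this disk, and no smaller disk contains both endpoints, so this is the minimum enclosing circle.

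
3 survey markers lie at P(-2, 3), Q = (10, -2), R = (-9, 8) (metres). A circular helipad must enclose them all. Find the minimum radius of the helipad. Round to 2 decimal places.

10.74

Side lengths²: PQ² = 169, PR² = 74, QR² = 461.
Since QR² = 461 ≥ 169 + 74 = 243, the angle opposite QR is not acute, so the smallest enclosing circle has QR as diameter.
Centre = midpoint of QR = (0.5, 3), r² = 461/4 = 115.25.
r = √(115.25) ≈ 10.74.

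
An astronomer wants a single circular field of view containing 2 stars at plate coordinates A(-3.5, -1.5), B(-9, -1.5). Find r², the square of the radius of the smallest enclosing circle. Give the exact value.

The smallest circle enclosing two points has them as diameter endpoints.
Centre = midpoint = (-6.25, -1.5); r² = |AB|²/4 = 30.25/4 = 7.5625.

7.5625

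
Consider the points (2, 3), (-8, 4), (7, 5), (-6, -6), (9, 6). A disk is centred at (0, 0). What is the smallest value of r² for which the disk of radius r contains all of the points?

The required radius is the distance from (0, 0) to the farthest point.
Squared distances: 13, 80, 74, 72, 117.
Maximum is 117, attained at (9, 6).

117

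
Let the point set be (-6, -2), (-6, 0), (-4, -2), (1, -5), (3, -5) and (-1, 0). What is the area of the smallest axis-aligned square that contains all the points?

The bounding box has width 9 and height 5.
An axis-aligned square enclosing the set must have side ≥ max(width, height).
So the minimum side is max(9, 5) = 9.
Area = 9² = 81.

81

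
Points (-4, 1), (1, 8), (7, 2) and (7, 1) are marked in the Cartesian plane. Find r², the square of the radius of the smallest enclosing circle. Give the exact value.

3145/98

By Welzl's lemma the MEC is supported by two points (diametrically opposite) or three points (on a circumcircle).
The minimum enclosing circle is determined by three boundary points: (-4, 1), (1, 8), (7, 1).
Their circumcentre is (1.5, 33/14) with r² = 3145/98.
The farthest remaining point (7, 2) is at distance² 2977/98 ≤ 3145/98.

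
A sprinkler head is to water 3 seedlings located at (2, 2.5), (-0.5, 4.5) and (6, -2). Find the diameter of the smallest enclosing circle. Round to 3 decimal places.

9.192

Call the three points A, B, C in the order given.
Side lengths²: AB² = 10.25, AC² = 36.25, BC² = 84.5.
Since BC² = 84.5 ≥ 36.25 + 10.25 = 46.5, the angle opposite BC is not acute, so the smallest enclosing circle has BC as diameter.
Centre = midpoint of BC = (2.75, 1.25), r² = 84.5/4 = 21.125.
Diameter = 2r = 2√(21.125) ≈ 9.192.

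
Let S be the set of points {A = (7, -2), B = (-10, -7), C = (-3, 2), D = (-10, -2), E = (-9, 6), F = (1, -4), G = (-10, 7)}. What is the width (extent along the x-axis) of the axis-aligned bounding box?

17

max x = 7, min x = -10, so width = 17.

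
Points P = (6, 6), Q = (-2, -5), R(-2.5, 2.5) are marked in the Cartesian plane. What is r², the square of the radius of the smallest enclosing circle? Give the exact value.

Side lengths²: PQ² = 185, PR² = 84.5, QR² = 56.5.
Since PQ² = 185 ≥ 84.5 + 56.5 = 141, the angle opposite PQ is not acute, so the smallest enclosing circle has PQ as diameter.
Centre = midpoint of PQ = (2, 0.5), r² = 185/4 = 46.25.

46.25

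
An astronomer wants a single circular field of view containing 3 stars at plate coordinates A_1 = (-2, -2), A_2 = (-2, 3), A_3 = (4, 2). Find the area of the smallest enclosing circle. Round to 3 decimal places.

Side lengths²: A_1A_2² = 25, A_1A_3² = 52, A_2A_3² = 37.
Since A_1A_3² = 52 < 37 + 25 = 62, the triangle is acute, so the smallest enclosing circle is the circumcircle.
Circumcentre = (2/3, 0.5), r² = 481/36.
Area = π·r² = π·481/36 ≈ 41.975.

41.975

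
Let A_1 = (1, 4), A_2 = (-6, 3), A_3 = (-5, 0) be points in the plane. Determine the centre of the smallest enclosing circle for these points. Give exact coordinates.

Side lengths²: A_1A_2² = 50, A_1A_3² = 52, A_2A_3² = 10.
Since A_1A_3² = 52 < 50 + 10 = 60, the triangle is acute, so the smallest enclosing circle is the circumcircle.
Circumcentre = (-26/11, 28/11), r² = 1625/121.
Centre = (-26/11, 28/11).

(-26/11, 28/11)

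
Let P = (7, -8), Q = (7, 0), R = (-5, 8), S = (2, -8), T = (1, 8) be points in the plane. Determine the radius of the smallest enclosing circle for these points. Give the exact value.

10

The minimum enclosing circle of a finite set is fixed by two of the points (as a diameter) or three (as a circumcircle).
The farthest pair is P–R with squared distance 400. The circle on this segment as diameter has centre (1, 0) and r² = 400/4 = 100.
Check Q: distance² to centre = 36 ≤ 100, so it lies inside.
All remaining points lie in this disk, and no smaller disk contains both endpoints, so this is the minimum enclosing circle.
r = √100 = 10.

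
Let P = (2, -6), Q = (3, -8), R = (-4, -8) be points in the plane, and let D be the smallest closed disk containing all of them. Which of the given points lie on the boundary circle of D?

Side lengths²: PQ² = 5, PR² = 40, QR² = 49.
Since QR² = 49 ≥ 40 + 5 = 45, the angle opposite QR is not acute, so the smallest enclosing circle has QR as diameter.
Centre = midpoint of QR = (-0.5, -8), r² = 49/4 = 12.25.
The points at distance exactly r from the centre are Q, R — 2 points.

Q, R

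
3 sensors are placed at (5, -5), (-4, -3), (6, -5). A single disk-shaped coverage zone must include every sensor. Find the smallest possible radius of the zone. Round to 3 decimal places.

5.099

Call the three points A, B, C in the order given.
Side lengths²: AB² = 85, AC² = 1, BC² = 104.
Since BC² = 104 ≥ 85 + 1 = 86, the angle opposite BC is not acute, so the smallest enclosing circle has BC as diameter.
Centre = midpoint of BC = (1, -4), r² = 104/4 = 26.
r = √26 ≈ 5.099.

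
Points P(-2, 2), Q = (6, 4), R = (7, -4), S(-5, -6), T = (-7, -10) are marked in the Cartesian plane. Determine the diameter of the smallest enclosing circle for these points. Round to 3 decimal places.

A smallest enclosing disk is always determined by at most three of the input points on its boundary.
The farthest pair is Q–T with squared distance 365. The circle on this segment as diameter has centre (-0.5, -3) and r² = 365/4 = 91.25.
Check P: distance² to centre = 27.25 ≤ 91.25, so it lies inside.
All remaining points lie in this disk, and no smaller disk contains both endpoints, so this is the minimum enclosing circle.
Diameter = 2r = 2√(91.25) ≈ 19.105.

19.105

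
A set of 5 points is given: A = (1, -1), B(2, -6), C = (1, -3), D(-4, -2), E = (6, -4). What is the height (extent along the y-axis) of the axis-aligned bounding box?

5

max y = -1, min y = -6, so height = 5.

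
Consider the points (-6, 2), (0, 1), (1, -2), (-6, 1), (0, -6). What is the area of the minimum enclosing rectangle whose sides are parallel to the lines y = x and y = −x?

In coordinates u = x + y, v = x − y the rectangle is axis-aligned; the map (x,y)→(u,v) scales areas by 2.
u-values: -4, 1, -1, -5, -6; range = 1 − (-6) = 7.
v-values: -8, -1, 3, -7, 6; range = 6 − (-8) = 14.
Area = (7 × 14) / 2 = 49.

49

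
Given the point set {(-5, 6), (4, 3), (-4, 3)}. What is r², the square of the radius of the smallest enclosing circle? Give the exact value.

22.5

Call the three points A, B, C in the order given.
Side lengths²: AB² = 90, AC² = 10, BC² = 64.
Since AB² = 90 ≥ 64 + 10 = 74, the angle opposite AB is not acute, so the smallest enclosing circle has AB as diameter.
Centre = midpoint of AB = (-0.5, 4.5), r² = 90/4 = 22.5.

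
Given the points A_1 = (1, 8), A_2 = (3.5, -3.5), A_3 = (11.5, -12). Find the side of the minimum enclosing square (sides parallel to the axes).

The bounding box has width 10.5 and height 20.
An axis-aligned square enclosing the set must have side ≥ max(width, height).
So the minimum side is max(10.5, 20) = 20.

20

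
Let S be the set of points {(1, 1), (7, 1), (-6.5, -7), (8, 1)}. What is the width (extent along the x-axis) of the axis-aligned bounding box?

14.5

max x = 8, min x = -6.5, so width = 14.5.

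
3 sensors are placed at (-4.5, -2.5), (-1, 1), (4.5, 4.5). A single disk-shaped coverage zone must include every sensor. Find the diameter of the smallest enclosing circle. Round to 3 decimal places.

Call the three points A, B, C in the order given.
Side lengths²: AB² = 24.5, AC² = 130, BC² = 42.5.
Since AC² = 130 ≥ 42.5 + 24.5 = 67, the angle opposite AC is not acute, so the smallest enclosing circle has AC as diameter.
Centre = midpoint of AC = (0, 1), r² = 130/4 = 32.5.
Diameter = 2r = 2√(32.5) ≈ 11.402.

11.402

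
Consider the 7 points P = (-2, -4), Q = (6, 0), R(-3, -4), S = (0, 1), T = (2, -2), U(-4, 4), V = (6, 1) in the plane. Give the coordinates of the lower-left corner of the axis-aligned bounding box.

x-range [-4, 6], y-range [-4, 4].
The lower-left corner is (-4, -4).

(-4, -4)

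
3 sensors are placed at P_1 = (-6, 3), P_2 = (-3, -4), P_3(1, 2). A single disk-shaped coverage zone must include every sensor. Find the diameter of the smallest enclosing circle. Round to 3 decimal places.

8.442

Side lengths²: P_1P_2² = 58, P_1P_3² = 50, P_2P_3² = 52.
Since P_1P_2² = 58 < 52 + 50 = 102, the triangle is acute, so the smallest enclosing circle is the circumcircle.
Circumcentre = (-65/23, 5/23), r² = 9425/529.
Diameter = 2r = 2√(9425/529) ≈ 8.442.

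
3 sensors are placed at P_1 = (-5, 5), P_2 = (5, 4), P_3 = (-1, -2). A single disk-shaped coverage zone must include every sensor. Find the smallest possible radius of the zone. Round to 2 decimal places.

Side lengths²: P_1P_2² = 101, P_1P_3² = 65, P_2P_3² = 72.
Since P_1P_2² = 101 < 72 + 65 = 137, the triangle is acute, so the smallest enclosing circle is the circumcircle.
Circumcentre = (-3/22, 69/22), r² = 6565/242.
r = √(6565/242) ≈ 5.21.

5.21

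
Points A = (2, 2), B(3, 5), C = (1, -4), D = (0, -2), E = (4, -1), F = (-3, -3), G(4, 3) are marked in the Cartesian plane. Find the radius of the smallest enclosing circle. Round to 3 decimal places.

A smallest enclosing disk is always determined by at most three of the input points on its boundary.
The minimum enclosing circle is determined by three boundary points: B, C, F.
Their circumcentre is (2/19, 35/38) with r² = 36125/1444.
The farthest remaining point G is at distance² 28145/1444 ≤ 36125/1444.
r = √(36125/1444) ≈ 5.002.

5.002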